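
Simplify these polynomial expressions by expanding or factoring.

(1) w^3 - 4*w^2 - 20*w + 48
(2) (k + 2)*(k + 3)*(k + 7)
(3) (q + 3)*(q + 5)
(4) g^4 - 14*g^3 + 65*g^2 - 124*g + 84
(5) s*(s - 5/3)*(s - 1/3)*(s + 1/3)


(1) = (w - 6)*(w - 2)*(w + 4)
(2) = k^3 + 12*k^2 + 41*k + 42
(3) = q^2 + 8*q + 15
(4) = (g - 7)*(g - 3)*(g - 2)^2
(5) = s^4 - 5*s^3/3 - s^2/9 + 5*s/27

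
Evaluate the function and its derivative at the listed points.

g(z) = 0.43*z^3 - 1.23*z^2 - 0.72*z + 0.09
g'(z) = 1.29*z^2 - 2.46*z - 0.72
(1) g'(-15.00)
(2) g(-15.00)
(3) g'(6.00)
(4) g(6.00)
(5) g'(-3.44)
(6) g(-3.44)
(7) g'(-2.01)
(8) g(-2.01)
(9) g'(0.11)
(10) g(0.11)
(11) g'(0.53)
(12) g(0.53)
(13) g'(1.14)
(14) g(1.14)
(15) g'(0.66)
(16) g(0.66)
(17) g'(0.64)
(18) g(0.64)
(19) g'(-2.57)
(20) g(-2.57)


(1) = 326.43
(2) = -1717.11
(3) = 30.96
(4) = 44.37
(5) = 23.01
(6) = -29.49
(7) = 9.44
(8) = -6.92
(9) = -0.97
(10) = -0.00
(11) = -1.66
(12) = -0.57
(13) = -1.85
(14) = -1.69
(15) = -1.78
(16) = -0.80
(17) = -1.77
(18) = -0.76
(19) = 14.12
(20) = -13.48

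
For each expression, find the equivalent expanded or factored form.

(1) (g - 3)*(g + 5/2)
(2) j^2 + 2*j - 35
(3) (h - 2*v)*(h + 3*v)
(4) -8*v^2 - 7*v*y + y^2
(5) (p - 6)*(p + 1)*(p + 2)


(1) = g^2 - g/2 - 15/2
(2) = (j - 5)*(j + 7)
(3) = h^2 + h*v - 6*v^2
(4) = (-8*v + y)*(v + y)
(5) = p^3 - 3*p^2 - 16*p - 12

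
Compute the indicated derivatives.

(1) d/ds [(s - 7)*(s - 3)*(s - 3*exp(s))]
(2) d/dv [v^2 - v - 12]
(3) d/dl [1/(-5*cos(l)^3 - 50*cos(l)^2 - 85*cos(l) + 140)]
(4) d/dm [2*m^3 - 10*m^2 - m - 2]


(1) = -3*s^2*exp(s) + 3*s^2 + 24*s*exp(s) - 20*s - 33*exp(s) + 21
(2) = 2*v - 1
(3) = (3*sin(l)^2 - 20*cos(l) - 20)*sin(l)/(5*(cos(l)^3 + 10*cos(l)^2 + 17*cos(l) - 28)^2)
(4) = 6*m^2 - 20*m - 1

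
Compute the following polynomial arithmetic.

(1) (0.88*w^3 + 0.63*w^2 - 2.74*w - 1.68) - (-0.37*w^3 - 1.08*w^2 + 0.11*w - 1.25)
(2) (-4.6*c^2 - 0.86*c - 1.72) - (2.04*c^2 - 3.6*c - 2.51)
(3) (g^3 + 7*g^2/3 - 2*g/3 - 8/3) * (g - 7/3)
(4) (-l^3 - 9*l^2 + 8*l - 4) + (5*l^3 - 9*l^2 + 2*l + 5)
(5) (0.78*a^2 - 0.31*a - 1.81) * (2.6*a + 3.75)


(1) = 1.25*w^3 + 1.71*w^2 - 2.85*w - 0.43
(2) = -6.64*c^2 + 2.74*c + 0.79
(3) = g^4 - 55*g^2/9 - 10*g/9 + 56/9
(4) = 4*l^3 - 18*l^2 + 10*l + 1
(5) = 2.028*a^3 + 2.119*a^2 - 5.8685*a - 6.7875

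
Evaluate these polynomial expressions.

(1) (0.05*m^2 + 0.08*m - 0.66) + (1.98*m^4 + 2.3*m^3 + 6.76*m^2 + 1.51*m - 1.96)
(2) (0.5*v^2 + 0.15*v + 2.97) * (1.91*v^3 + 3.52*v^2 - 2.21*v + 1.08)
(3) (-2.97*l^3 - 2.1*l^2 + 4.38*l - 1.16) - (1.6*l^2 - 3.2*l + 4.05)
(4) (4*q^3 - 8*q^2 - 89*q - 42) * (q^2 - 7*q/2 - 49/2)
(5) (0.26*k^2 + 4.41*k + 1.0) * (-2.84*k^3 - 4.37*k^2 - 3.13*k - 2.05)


(1) = 1.98*m^4 + 2.3*m^3 + 6.81*m^2 + 1.59*m - 2.62
(2) = 0.955*v^5 + 2.0465*v^4 + 5.0957*v^3 + 10.6629*v^2 - 6.4017*v + 3.2076
(3) = -2.97*l^3 - 3.7*l^2 + 7.58*l - 5.21
(4) = 4*q^5 - 22*q^4 - 159*q^3 + 931*q^2/2 + 4655*q/2 + 1029
(5) = -0.7384*k^5 - 13.6606*k^4 - 22.9255*k^3 - 18.7063*k^2 - 12.1705*k - 2.05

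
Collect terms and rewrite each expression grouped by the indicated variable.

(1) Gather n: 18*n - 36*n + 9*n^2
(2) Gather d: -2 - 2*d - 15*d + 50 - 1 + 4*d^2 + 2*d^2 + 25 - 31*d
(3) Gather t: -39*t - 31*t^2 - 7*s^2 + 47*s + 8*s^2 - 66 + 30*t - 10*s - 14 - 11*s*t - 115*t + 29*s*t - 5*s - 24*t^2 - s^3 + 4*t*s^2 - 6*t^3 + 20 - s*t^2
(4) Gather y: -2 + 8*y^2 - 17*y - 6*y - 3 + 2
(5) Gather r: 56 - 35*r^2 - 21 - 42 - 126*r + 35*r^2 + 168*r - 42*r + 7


(1) = 9*n^2 - 18*n
(2) = 6*d^2 - 48*d + 72
(3) = -s^3 + s^2 + 32*s - 6*t^3 + t^2*(-s - 55) + t*(4*s^2 + 18*s - 124) - 60
(4) = 8*y^2 - 23*y - 3
(5) = 0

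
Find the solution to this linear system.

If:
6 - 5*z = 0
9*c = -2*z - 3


Then:
c = -3/5
z = 6/5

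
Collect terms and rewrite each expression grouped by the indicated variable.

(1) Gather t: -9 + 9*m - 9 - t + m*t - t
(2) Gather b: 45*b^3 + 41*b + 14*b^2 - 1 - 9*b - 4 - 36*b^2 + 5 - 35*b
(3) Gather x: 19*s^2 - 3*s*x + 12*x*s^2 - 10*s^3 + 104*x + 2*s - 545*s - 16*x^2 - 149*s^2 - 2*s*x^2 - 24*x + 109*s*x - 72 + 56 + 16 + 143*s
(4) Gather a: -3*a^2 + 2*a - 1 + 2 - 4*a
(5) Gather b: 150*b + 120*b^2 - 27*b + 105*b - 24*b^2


(1) = 9*m + t*(m - 2) - 18
(2) = 45*b^3 - 22*b^2 - 3*b
(3) = -10*s^3 - 130*s^2 - 400*s + x^2*(-2*s - 16) + x*(12*s^2 + 106*s + 80)
(4) = -3*a^2 - 2*a + 1
(5) = 96*b^2 + 228*b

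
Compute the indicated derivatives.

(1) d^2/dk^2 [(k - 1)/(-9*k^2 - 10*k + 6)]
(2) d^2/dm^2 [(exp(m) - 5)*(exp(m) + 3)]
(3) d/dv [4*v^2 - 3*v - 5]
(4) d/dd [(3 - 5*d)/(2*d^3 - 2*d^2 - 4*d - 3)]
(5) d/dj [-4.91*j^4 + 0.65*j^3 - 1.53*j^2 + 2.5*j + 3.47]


(1) = 2*(-4*(k - 1)*(9*k + 5)^2 + (27*k + 1)*(9*k^2 + 10*k - 6))/(9*k^2 + 10*k - 6)^3
(2) = (4*exp(m) - 2)*exp(m)
(3) = 8*v - 3
(4) = (20*d^3 - 28*d^2 + 12*d + 27)/(4*d^6 - 8*d^5 - 12*d^4 + 4*d^3 + 28*d^2 + 24*d + 9)
(5) = -19.64*j^3 + 1.95*j^2 - 3.06*j + 2.5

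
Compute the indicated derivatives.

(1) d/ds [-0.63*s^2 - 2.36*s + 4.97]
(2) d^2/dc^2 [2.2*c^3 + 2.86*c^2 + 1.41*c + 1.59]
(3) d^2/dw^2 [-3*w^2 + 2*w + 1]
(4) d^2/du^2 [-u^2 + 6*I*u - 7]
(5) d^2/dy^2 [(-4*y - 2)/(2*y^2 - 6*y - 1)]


(1) = -1.26*s - 2.36
(2) = 13.2*c + 5.72
(3) = -6
(4) = -2
(5) = 8*(2*(2*y - 3)^2*(2*y + 1) + (6*y - 5)*(-2*y^2 + 6*y + 1))/(-2*y^2 + 6*y + 1)^3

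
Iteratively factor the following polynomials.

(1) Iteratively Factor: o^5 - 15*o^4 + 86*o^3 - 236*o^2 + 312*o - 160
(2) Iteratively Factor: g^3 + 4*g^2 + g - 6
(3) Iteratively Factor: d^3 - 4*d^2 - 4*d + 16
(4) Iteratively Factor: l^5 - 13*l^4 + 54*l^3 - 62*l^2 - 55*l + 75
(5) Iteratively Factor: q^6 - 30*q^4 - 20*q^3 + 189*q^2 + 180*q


(1) = (o - 2)*(o^4 - 13*o^3 + 60*o^2 - 116*o + 80) = (o - 2)^2*(o^3 - 11*o^2 + 38*o - 40) = (o - 4)*(o - 2)^2*(o^2 - 7*o + 10) = (o - 4)*(o - 2)^3*(o - 5)
(2) = (g + 2)*(g^2 + 2*g - 3) = (g + 2)*(g + 3)*(g - 1)
(3) = (d - 2)*(d^2 - 2*d - 8) = (d - 2)*(d + 2)*(d - 4)
(4) = (l + 1)*(l^4 - 14*l^3 + 68*l^2 - 130*l + 75) = (l - 3)*(l + 1)*(l^3 - 11*l^2 + 35*l - 25) = (l - 3)*(l - 1)*(l + 1)*(l^2 - 10*l + 25) = (l - 5)*(l - 3)*(l - 1)*(l + 1)*(l - 5)
(5) = (q + 4)*(q^5 - 4*q^4 - 14*q^3 + 36*q^2 + 45*q) = (q + 3)*(q + 4)*(q^4 - 7*q^3 + 7*q^2 + 15*q) = (q + 1)*(q + 3)*(q + 4)*(q^3 - 8*q^2 + 15*q) = (q - 5)*(q + 1)*(q + 3)*(q + 4)*(q^2 - 3*q) = (q - 5)*(q - 3)*(q + 1)*(q + 3)*(q + 4)*(q)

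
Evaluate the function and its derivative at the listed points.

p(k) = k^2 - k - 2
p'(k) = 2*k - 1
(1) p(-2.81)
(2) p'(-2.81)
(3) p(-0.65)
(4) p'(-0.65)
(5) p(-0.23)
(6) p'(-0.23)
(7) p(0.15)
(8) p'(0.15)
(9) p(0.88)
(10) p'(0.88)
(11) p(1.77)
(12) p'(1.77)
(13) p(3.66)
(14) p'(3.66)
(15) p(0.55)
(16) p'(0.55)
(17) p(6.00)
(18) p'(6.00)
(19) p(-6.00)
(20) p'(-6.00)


(1) = 8.71
(2) = -6.62
(3) = -0.93
(4) = -2.30
(5) = -1.72
(6) = -1.46
(7) = -2.13
(8) = -0.70
(9) = -2.11
(10) = 0.76
(11) = -0.64
(12) = 2.54
(13) = 7.74
(14) = 6.32
(15) = -2.25
(16) = 0.10
(17) = 28.00
(18) = 11.00
(19) = 40.00
(20) = -13.00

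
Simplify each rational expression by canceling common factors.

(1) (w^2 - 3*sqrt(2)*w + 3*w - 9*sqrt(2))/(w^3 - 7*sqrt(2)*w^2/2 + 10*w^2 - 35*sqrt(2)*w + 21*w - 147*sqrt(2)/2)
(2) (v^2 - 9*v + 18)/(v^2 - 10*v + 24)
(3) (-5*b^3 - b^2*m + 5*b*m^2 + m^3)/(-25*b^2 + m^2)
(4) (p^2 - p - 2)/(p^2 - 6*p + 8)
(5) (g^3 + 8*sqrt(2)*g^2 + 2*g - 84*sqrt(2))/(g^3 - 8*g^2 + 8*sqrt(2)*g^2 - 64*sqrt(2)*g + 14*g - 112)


(1) = (2*w - 6*sqrt(2))/(2*w^2 + w*(14 - 7*sqrt(2)) - 49*sqrt(2))
(2) = (v - 3)/(v - 4)
(3) = (b^2 - m^2)/(5*b - m)
(4) = (p + 1)/(p - 4)
(5) = (g^2 + sqrt(2)*g - 12)/(g^2 + g*(-8 + sqrt(2)) - 8*sqrt(2))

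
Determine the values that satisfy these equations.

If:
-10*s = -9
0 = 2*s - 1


Then:
No Solution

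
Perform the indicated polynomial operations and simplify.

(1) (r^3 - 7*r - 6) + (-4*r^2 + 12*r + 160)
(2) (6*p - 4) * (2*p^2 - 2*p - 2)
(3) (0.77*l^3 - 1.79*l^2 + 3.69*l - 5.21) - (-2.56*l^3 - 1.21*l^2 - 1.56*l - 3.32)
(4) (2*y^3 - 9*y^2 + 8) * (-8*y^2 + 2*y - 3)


(1) = r^3 - 4*r^2 + 5*r + 154
(2) = 12*p^3 - 20*p^2 - 4*p + 8
(3) = 3.33*l^3 - 0.58*l^2 + 5.25*l - 1.89
(4) = -16*y^5 + 76*y^4 - 24*y^3 - 37*y^2 + 16*y - 24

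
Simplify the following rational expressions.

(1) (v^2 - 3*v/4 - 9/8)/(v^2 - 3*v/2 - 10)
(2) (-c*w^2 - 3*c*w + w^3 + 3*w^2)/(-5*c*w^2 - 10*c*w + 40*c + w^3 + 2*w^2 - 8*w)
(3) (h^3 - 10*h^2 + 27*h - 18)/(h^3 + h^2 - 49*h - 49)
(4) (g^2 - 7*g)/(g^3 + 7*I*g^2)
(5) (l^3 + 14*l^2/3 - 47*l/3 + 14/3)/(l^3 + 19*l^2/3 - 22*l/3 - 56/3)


(1) = (8*v^2 - 6*v - 9)/(8*v^2 - 12*v - 80)
(2) = (-c*w^2 - 3*c*w + w^3 + 3*w^2)/(-5*c*w^2 - 10*c*w + 40*c + w^3 + 2*w^2 - 8*w)
(3) = (h^3 - 10*h^2 + 27*h - 18)/(h^3 + h^2 - 49*h - 49)
(4) = (g - 7)/(g^2 + 7*I*g)
(5) = (3*l - 1)/(3*l + 4)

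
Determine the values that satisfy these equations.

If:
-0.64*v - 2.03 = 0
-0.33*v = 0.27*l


Then:
l = 3.88
v = -3.17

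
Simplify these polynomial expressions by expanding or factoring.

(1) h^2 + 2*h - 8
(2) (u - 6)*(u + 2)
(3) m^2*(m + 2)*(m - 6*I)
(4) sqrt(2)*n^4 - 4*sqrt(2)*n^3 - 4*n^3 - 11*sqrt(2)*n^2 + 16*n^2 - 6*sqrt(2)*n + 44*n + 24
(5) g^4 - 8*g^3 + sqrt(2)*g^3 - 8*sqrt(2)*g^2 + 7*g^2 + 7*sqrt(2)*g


(1) = (h - 2)*(h + 4)
(2) = u^2 - 4*u - 12
(3) = m^4 + 2*m^3 - 6*I*m^3 - 12*I*m^2
(4) = (n - 6)*(n + 1)*(n - 2*sqrt(2))*(sqrt(2)*n + sqrt(2))
(5) = g*(g - 7)*(g - 1)*(g + sqrt(2))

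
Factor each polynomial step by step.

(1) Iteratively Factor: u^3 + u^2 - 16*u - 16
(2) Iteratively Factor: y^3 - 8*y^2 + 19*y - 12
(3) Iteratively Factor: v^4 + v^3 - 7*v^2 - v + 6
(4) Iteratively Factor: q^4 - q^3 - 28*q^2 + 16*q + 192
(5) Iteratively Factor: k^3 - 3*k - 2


(1) = (u + 4)*(u^2 - 3*u - 4) = (u - 4)*(u + 4)*(u + 1)
(2) = (y - 4)*(y^2 - 4*y + 3) = (y - 4)*(y - 1)*(y - 3)
(3) = (v - 2)*(v^3 + 3*v^2 - v - 3) = (v - 2)*(v - 1)*(v^2 + 4*v + 3) = (v - 2)*(v - 1)*(v + 3)*(v + 1)
(4) = (q - 4)*(q^3 + 3*q^2 - 16*q - 48) = (q - 4)*(q + 3)*(q^2 - 16) = (q - 4)*(q + 3)*(q + 4)*(q - 4)
(5) = (k - 2)*(k^2 + 2*k + 1) = (k - 2)*(k + 1)*(k + 1)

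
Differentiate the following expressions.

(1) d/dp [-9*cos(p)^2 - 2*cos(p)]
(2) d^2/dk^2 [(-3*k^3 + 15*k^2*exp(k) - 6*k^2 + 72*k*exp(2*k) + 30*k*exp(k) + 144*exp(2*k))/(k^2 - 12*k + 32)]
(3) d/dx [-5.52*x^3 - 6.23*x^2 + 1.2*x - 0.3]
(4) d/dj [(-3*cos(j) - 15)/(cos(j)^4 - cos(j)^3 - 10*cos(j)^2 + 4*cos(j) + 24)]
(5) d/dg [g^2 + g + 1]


(1) = 2*(9*cos(p) + 1)*sin(p)
(2) = 3*(5*k^6*exp(k) + 96*k^5*exp(2*k) - 110*k^5*exp(k) - 2208*k^4*exp(2*k) + 660*k^4*exp(k) + 16176*k^3*exp(2*k) + 700*k^3*exp(k) - 272*k^3 - 26592*k^2*exp(2*k) - 15040*k^2*exp(k) + 2688*k^2 - 134016*k*exp(2*k) + 21120*k*exp(k) - 6144*k + 397824*exp(2*k) + 38400*exp(k) - 4096)/(k^6 - 36*k^5 + 528*k^4 - 4032*k^3 + 16896*k^2 - 36864*k + 32768)
(3) = -16.56*x^2 - 12.46*x + 1.2
(4) = 3*(-3*cos(j)^3 - 12*cos(j)^2 + 49*cos(j) + 2)*sin(j)/((cos(j) - 3)^2*(cos(j) - 2)^2*(cos(j) + 2)^3)
(5) = 2*g + 1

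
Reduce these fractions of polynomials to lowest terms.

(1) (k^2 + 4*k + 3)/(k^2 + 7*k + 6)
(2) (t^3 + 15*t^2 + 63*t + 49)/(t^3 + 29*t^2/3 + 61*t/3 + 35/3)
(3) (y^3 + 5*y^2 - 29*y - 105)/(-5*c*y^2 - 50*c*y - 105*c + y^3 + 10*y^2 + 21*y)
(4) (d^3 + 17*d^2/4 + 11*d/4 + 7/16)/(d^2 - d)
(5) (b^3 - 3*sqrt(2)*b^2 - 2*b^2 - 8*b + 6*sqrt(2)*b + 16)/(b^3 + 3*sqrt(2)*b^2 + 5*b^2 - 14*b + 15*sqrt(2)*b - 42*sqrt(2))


(1) = (k + 3)/(k + 6)
(2) = (3*t + 21)/(3*t + 5)
(3) = (y - 5)/(-5*c + y)
(4) = (16*d^3 + 68*d^2 + 44*d + 7)/(16*d^2 - 16*d)
(5) = (b^2 - 3*sqrt(2)*b - 8)/(b^2 + b*(3*sqrt(2) + 7) + 21*sqrt(2))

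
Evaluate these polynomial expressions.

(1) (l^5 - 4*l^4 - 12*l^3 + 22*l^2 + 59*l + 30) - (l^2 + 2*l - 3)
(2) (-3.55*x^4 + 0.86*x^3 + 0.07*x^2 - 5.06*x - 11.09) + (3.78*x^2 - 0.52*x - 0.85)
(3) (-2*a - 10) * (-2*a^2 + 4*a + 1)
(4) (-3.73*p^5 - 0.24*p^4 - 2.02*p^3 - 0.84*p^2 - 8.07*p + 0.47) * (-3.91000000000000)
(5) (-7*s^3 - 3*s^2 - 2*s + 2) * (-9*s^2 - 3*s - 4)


(1) = l^5 - 4*l^4 - 12*l^3 + 21*l^2 + 57*l + 33
(2) = -3.55*x^4 + 0.86*x^3 + 3.85*x^2 - 5.58*x - 11.94
(3) = 4*a^3 + 12*a^2 - 42*a - 10
(4) = 14.5843*p^5 + 0.9384*p^4 + 7.8982*p^3 + 3.2844*p^2 + 31.5537*p - 1.8377
(5) = 63*s^5 + 48*s^4 + 55*s^3 + 2*s - 8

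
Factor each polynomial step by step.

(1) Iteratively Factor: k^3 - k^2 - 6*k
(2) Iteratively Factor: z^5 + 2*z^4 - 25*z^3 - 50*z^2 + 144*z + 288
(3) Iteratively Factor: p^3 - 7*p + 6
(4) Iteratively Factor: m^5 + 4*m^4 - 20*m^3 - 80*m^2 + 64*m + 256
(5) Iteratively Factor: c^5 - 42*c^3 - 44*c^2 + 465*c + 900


(1) = (k - 3)*(k^2 + 2*k) = k*(k - 3)*(k + 2)
(2) = (z - 3)*(z^4 + 5*z^3 - 10*z^2 - 80*z - 96) = (z - 3)*(z + 2)*(z^3 + 3*z^2 - 16*z - 48) = (z - 4)*(z - 3)*(z + 2)*(z^2 + 7*z + 12) = (z - 4)*(z - 3)*(z + 2)*(z + 4)*(z + 3)
(3) = (p - 2)*(p^2 + 2*p - 3) = (p - 2)*(p - 1)*(p + 3)
(4) = (m + 2)*(m^4 + 2*m^3 - 24*m^2 - 32*m + 128) = (m + 2)*(m + 4)*(m^3 - 2*m^2 - 16*m + 32) = (m + 2)*(m + 4)^2*(m^2 - 6*m + 8) = (m - 4)*(m + 2)*(m + 4)^2*(m - 2)
(5) = (c - 5)*(c^4 + 5*c^3 - 17*c^2 - 129*c - 180) = (c - 5)*(c + 3)*(c^3 + 2*c^2 - 23*c - 60) = (c - 5)^2*(c + 3)*(c^2 + 7*c + 12) = (c - 5)^2*(c + 3)*(c + 4)*(c + 3)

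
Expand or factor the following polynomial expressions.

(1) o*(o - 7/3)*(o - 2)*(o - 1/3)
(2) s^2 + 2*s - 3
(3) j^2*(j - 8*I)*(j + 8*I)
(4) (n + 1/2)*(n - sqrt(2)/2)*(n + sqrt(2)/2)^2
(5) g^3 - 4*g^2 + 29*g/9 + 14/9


(1) = o^4 - 14*o^3/3 + 55*o^2/9 - 14*o/9
(2) = (s - 1)*(s + 3)
(3) = j^4 + 64*j^2
(4) = n^4 + n^3/2 + sqrt(2)*n^3/2 - n^2/2 + sqrt(2)*n^2/4 - sqrt(2)*n/4 - n/4 - sqrt(2)/8
(5) = (g - 7/3)*(g - 2)*(g + 1/3)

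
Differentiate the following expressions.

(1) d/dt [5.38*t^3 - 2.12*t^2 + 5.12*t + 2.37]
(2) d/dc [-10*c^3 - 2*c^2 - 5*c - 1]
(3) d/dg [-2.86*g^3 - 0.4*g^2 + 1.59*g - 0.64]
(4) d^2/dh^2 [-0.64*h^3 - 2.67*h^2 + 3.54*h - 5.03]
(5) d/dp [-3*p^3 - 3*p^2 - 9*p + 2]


(1) = 16.14*t^2 - 4.24*t + 5.12
(2) = -30*c^2 - 4*c - 5
(3) = -8.58*g^2 - 0.8*g + 1.59
(4) = -3.84*h - 5.34
(5) = -9*p^2 - 6*p - 9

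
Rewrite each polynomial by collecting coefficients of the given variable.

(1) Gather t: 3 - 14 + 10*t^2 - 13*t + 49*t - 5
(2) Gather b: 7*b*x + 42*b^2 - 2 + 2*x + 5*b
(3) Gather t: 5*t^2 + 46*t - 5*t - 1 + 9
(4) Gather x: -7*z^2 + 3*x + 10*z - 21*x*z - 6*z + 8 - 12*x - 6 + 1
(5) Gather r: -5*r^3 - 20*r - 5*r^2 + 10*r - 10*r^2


(1) = 10*t^2 + 36*t - 16
(2) = 42*b^2 + b*(7*x + 5) + 2*x - 2
(3) = 5*t^2 + 41*t + 8
(4) = x*(-21*z - 9) - 7*z^2 + 4*z + 3
(5) = -5*r^3 - 15*r^2 - 10*r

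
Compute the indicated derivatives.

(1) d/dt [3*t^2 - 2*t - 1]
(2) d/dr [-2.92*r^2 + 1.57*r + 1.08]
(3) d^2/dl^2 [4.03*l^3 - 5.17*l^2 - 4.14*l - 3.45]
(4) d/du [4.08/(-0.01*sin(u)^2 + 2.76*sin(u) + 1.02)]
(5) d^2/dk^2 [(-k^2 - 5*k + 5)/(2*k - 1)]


(1) = 6*t - 2
(2) = 1.57 - 5.84*r
(3) = 24.18*l - 10.34
(4) = (0.0816*sin(u) - 11.2608)*cos(u)/(-0.01*sin(u)^2 + 2.76*sin(u) + 1.02)^2
(5) = 18/(8*k^3 - 12*k^2 + 6*k - 1)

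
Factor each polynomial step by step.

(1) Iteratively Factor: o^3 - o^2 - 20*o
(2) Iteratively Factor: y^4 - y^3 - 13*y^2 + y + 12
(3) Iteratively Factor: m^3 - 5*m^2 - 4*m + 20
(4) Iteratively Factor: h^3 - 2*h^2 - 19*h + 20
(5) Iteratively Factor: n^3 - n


(1) = (o + 4)*(o^2 - 5*o) = (o - 5)*(o + 4)*(o)
(2) = (y - 4)*(y^3 + 3*y^2 - y - 3) = (y - 4)*(y + 3)*(y^2 - 1) = (y - 4)*(y + 1)*(y + 3)*(y - 1)
(3) = (m - 2)*(m^2 - 3*m - 10) = (m - 2)*(m + 2)*(m - 5)
(4) = (h + 4)*(h^2 - 6*h + 5) = (h - 1)*(h + 4)*(h - 5)
(5) = (n - 1)*(n^2 + n) = (n - 1)*(n + 1)*(n)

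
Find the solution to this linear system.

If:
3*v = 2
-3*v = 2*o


Then:
o = -1
v = 2/3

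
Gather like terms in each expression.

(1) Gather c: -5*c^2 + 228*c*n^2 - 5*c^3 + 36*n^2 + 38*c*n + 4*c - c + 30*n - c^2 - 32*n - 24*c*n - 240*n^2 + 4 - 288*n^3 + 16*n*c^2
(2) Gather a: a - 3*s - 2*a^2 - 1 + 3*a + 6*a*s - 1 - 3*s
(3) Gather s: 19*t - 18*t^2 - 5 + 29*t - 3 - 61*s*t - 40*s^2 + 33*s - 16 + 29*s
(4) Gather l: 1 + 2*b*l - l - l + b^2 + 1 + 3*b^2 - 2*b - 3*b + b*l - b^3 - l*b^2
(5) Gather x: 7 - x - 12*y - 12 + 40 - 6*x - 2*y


(1) = -5*c^3 + c^2*(16*n - 6) + c*(228*n^2 + 14*n + 3) - 288*n^3 - 204*n^2 - 2*n + 4
(2) = -2*a^2 + a*(6*s + 4) - 6*s - 2
(3) = -40*s^2 + s*(62 - 61*t) - 18*t^2 + 48*t - 24
(4) = -b^3 + 4*b^2 - 5*b + l*(-b^2 + 3*b - 2) + 2
(5) = -7*x - 14*y + 35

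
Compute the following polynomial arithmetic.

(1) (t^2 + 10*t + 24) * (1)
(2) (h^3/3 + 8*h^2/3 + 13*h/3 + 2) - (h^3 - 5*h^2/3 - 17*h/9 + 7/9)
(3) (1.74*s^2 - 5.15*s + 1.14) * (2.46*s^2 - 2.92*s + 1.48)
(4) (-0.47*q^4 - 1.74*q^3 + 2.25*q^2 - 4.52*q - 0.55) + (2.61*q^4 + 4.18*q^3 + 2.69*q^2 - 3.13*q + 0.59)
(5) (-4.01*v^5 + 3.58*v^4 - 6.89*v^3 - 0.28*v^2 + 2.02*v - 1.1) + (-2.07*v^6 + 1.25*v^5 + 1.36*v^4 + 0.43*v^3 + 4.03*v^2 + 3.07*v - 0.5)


(1) = t^2 + 10*t + 24
(2) = -2*h^3/3 + 13*h^2/3 + 56*h/9 + 11/9
(3) = 4.2804*s^4 - 17.7498*s^3 + 20.4176*s^2 - 10.9508*s + 1.6872
(4) = 2.14*q^4 + 2.44*q^3 + 4.94*q^2 - 7.65*q + 0.04
(5) = -2.07*v^6 - 2.76*v^5 + 4.94*v^4 - 6.46*v^3 + 3.75*v^2 + 5.09*v - 1.6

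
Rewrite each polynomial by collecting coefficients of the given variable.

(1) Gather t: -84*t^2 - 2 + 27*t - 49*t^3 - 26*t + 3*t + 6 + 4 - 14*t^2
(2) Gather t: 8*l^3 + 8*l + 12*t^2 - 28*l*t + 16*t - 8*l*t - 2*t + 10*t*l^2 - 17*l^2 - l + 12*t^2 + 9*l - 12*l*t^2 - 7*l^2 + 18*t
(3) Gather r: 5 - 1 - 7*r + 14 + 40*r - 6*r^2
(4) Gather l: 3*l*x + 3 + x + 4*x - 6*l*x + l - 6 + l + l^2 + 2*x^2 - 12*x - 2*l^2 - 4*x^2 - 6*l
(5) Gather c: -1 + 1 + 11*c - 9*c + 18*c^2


(1) = -49*t^3 - 98*t^2 + 4*t + 8
(2) = 8*l^3 - 24*l^2 + 16*l + t^2*(24 - 12*l) + t*(10*l^2 - 36*l + 32)
(3) = -6*r^2 + 33*r + 18
(4) = -l^2 + l*(-3*x - 4) - 2*x^2 - 7*x - 3
(5) = 18*c^2 + 2*c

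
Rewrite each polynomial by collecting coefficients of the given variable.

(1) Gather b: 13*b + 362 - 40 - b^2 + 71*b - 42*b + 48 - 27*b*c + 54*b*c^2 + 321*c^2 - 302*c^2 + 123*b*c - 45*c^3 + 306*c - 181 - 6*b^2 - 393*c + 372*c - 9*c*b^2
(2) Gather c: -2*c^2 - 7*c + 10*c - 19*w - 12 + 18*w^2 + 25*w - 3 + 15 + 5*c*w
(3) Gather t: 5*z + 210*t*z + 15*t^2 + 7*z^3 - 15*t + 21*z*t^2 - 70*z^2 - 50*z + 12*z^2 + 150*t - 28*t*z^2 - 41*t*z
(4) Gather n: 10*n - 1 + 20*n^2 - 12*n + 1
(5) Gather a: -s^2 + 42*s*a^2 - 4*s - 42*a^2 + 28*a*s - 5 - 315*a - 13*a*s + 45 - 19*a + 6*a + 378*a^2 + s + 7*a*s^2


(1) = b^2*(-9*c - 7) + b*(54*c^2 + 96*c + 42) - 45*c^3 + 19*c^2 + 285*c + 189
(2) = -2*c^2 + c*(5*w + 3) + 18*w^2 + 6*w
(3) = t^2*(21*z + 15) + t*(-28*z^2 + 169*z + 135) + 7*z^3 - 58*z^2 - 45*z
(4) = 20*n^2 - 2*n
(5) = a^2*(42*s + 336) + a*(7*s^2 + 15*s - 328) - s^2 - 3*s + 40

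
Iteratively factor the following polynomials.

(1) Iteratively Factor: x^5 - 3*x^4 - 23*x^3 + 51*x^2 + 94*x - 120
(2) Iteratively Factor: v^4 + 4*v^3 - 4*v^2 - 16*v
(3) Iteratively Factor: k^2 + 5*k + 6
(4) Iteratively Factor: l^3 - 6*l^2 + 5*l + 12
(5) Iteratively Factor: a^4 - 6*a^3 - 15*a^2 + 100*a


(1) = (x + 4)*(x^4 - 7*x^3 + 5*x^2 + 31*x - 30) = (x - 5)*(x + 4)*(x^3 - 2*x^2 - 5*x + 6) = (x - 5)*(x - 3)*(x + 4)*(x^2 + x - 2) = (x - 5)*(x - 3)*(x + 2)*(x + 4)*(x - 1)
(2) = (v)*(v^3 + 4*v^2 - 4*v - 16) = v*(v - 2)*(v^2 + 6*v + 8) = v*(v - 2)*(v + 2)*(v + 4)
(3) = (k + 2)*(k + 3)
(4) = (l - 4)*(l^2 - 2*l - 3) = (l - 4)*(l - 3)*(l + 1)
(5) = (a)*(a^3 - 6*a^2 - 15*a + 100) = a*(a - 5)*(a^2 - a - 20) = a*(a - 5)*(a + 4)*(a - 5)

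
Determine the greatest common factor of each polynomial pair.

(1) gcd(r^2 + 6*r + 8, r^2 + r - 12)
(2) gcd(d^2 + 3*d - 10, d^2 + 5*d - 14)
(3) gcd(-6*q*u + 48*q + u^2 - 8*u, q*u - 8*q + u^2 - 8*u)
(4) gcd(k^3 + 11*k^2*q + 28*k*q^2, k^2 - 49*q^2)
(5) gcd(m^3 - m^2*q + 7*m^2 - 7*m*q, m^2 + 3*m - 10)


(1) = r + 4
(2) = gcd((d - 2)*(d + 5), (d - 2)*(d + 7)) = d - 2
(3) = u - 8
(4) = gcd(k*(k + 4*q)*(k + 7*q), (k - 7*q)*(k + 7*q)) = k + 7*q
(5) = gcd(m*(m + 7)*(m - q), (m - 2)*(m + 5)) = 1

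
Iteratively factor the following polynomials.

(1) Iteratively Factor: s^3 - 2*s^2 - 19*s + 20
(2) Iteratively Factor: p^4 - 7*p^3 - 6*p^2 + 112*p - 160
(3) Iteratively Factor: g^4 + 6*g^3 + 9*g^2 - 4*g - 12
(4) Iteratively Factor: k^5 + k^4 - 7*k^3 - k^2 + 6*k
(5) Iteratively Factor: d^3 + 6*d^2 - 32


(1) = (s - 5)*(s^2 + 3*s - 4) = (s - 5)*(s + 4)*(s - 1)
(2) = (p - 2)*(p^3 - 5*p^2 - 16*p + 80) = (p - 2)*(p + 4)*(p^2 - 9*p + 20) = (p - 5)*(p - 2)*(p + 4)*(p - 4)
(3) = (g + 2)*(g^3 + 4*g^2 + g - 6) = (g + 2)^2*(g^2 + 2*g - 3) = (g - 1)*(g + 2)^2*(g + 3)
(4) = (k - 2)*(k^4 + 3*k^3 - k^2 - 3*k) = k*(k - 2)*(k^3 + 3*k^2 - k - 3) = k*(k - 2)*(k + 1)*(k^2 + 2*k - 3) = k*(k - 2)*(k + 1)*(k + 3)*(k - 1)
(5) = (d - 2)*(d^2 + 8*d + 16) = (d - 2)*(d + 4)*(d + 4)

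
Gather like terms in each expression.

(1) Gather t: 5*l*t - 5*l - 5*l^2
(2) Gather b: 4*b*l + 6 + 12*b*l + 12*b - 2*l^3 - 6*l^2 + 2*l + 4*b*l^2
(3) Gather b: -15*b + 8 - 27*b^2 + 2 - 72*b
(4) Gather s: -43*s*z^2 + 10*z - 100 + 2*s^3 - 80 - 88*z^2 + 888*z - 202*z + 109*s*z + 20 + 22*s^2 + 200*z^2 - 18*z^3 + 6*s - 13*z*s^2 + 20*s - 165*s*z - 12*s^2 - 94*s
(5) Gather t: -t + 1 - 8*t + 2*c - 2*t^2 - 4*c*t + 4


(1) = -5*l^2 + 5*l*t - 5*l
(2) = b*(4*l^2 + 16*l + 12) - 2*l^3 - 6*l^2 + 2*l + 6
(3) = -27*b^2 - 87*b + 10
(4) = 2*s^3 + s^2*(10 - 13*z) + s*(-43*z^2 - 56*z - 68) - 18*z^3 + 112*z^2 + 696*z - 160
(5) = 2*c - 2*t^2 + t*(-4*c - 9) + 5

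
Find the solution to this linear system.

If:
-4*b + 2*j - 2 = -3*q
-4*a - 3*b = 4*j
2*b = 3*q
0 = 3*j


Then:
a = 3/4
b = -1
j = 0
q = -2/3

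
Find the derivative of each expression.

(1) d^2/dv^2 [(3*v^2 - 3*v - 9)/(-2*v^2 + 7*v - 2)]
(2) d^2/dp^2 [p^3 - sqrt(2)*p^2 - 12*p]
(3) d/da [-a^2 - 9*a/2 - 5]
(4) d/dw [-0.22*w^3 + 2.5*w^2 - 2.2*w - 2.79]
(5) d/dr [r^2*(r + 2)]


(1) = 6*(-10*v^3 + 48*v^2 - 138*v + 145)/(8*v^6 - 84*v^5 + 318*v^4 - 511*v^3 + 318*v^2 - 84*v + 8)
(2) = 6*p - 2*sqrt(2)
(3) = -2*a - 9/2
(4) = -0.66*w^2 + 5.0*w - 2.2
(5) = r*(3*r + 4)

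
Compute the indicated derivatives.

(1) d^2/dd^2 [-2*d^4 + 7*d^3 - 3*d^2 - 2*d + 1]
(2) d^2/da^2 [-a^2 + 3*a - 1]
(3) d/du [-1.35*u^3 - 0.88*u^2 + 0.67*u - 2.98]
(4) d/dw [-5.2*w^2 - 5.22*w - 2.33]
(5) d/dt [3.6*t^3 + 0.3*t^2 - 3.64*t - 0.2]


(1) = -24*d^2 + 42*d - 6
(2) = -2
(3) = -4.05*u^2 - 1.76*u + 0.67
(4) = -10.4*w - 5.22
(5) = 10.8*t^2 + 0.6*t - 3.64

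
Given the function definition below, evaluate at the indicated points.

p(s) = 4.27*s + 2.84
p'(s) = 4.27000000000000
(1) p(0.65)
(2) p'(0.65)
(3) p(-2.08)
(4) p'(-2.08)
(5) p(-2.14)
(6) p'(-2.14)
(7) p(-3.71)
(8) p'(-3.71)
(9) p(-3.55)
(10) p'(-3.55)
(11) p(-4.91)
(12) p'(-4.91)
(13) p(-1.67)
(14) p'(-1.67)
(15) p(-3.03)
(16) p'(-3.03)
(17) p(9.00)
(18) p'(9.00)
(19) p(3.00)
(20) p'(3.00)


(1) = 5.62
(2) = 4.27
(3) = -6.04
(4) = 4.27
(5) = -6.30
(6) = 4.27
(7) = -13.00
(8) = 4.27
(9) = -12.32
(10) = 4.27
(11) = -18.13
(12) = 4.27
(13) = -4.29
(14) = 4.27
(15) = -10.10
(16) = 4.27
(17) = 41.27
(18) = 4.27
(19) = 15.65
(20) = 4.27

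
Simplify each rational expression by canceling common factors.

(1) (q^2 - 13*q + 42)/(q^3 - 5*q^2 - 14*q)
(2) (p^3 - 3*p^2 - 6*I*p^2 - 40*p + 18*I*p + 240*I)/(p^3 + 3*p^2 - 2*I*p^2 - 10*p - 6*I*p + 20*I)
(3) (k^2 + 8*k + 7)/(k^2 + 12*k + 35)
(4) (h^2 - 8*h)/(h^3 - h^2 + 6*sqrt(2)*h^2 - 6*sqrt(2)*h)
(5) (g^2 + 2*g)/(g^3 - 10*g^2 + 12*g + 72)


(1) = (q - 6)/(q^2 + 2*q)
(2) = (p^2 + p*(-8 - 6*I) + 48*I)/(p^2 + p*(-2 - 2*I) + 4*I)
(3) = (k + 1)/(k + 5)
(4) = (h - 8)/(h^2 + h*(-1 + 6*sqrt(2)) - 6*sqrt(2))
(5) = g/(g^2 - 12*g + 36)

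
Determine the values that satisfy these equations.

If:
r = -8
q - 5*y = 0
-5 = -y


Then:
q = 25
r = -8
y = 5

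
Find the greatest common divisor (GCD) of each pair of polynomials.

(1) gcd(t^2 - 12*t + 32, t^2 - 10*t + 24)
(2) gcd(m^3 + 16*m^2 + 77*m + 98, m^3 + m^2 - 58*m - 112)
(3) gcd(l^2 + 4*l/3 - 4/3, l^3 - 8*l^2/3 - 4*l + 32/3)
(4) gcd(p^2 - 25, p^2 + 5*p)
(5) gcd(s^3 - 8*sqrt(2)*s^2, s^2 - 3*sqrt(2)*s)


(1) = gcd((t - 8)*(t - 4), (t - 6)*(t - 4)) = t - 4
(2) = m^2 + 9*m + 14
(3) = l + 2
(4) = p + 5
(5) = s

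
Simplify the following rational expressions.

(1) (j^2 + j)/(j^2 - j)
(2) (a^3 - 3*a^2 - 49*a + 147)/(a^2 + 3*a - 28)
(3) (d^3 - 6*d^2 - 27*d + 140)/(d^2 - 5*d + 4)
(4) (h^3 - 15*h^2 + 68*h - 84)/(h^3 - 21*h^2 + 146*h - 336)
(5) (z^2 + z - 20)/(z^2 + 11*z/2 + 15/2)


(1) = (j + 1)/(j - 1)
(2) = (a^2 - 10*a + 21)/(a - 4)
(3) = (d^2 - 2*d - 35)/(d - 1)
(4) = (h - 2)/(h - 8)
(5) = (2*z^2 + 2*z - 40)/(2*z^2 + 11*z + 15)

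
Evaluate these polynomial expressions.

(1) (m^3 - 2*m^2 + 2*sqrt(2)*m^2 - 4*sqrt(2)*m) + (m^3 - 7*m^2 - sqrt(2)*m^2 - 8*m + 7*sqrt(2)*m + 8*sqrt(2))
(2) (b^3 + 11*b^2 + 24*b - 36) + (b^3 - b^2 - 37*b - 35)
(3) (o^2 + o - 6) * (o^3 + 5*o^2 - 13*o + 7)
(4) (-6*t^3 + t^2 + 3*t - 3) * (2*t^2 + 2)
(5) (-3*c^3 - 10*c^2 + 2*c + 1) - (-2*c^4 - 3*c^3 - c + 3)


(1) = 2*m^3 - 9*m^2 + sqrt(2)*m^2 - 8*m + 3*sqrt(2)*m + 8*sqrt(2)
(2) = 2*b^3 + 10*b^2 - 13*b - 71
(3) = o^5 + 6*o^4 - 14*o^3 - 36*o^2 + 85*o - 42
(4) = -12*t^5 + 2*t^4 - 6*t^3 - 4*t^2 + 6*t - 6
(5) = 2*c^4 - 10*c^2 + 3*c - 2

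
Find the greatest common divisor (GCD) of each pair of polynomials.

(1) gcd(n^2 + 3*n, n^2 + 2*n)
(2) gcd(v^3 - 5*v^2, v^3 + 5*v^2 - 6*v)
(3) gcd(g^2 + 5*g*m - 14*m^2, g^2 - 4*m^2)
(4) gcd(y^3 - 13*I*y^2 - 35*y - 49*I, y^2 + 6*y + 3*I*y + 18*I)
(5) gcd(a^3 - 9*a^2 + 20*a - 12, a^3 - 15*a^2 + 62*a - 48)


(1) = gcd(n*(n + 3), n*(n + 2)) = n
(2) = gcd(v^2*(v - 5), v*(v - 1)*(v + 6)) = v
(3) = gcd((g - 2*m)*(g + 7*m), (g - 2*m)*(g + 2*m)) = g - 2*m
(4) = gcd((y - 7*I)^2*(y + I), (y + 6)*(y + 3*I)) = 1
(5) = a^2 - 7*a + 6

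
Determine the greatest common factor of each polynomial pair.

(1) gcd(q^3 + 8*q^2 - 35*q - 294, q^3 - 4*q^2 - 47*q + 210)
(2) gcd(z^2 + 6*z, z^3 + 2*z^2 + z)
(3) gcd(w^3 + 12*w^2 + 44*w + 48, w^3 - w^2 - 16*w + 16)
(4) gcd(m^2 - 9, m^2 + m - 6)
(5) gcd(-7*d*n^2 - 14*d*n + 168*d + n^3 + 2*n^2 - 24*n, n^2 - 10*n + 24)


(1) = gcd((q - 6)*(q + 7)^2, (q - 6)*(q - 5)*(q + 7)) = q^2 + q - 42
(2) = z
(3) = w + 4
(4) = gcd((m - 3)*(m + 3), (m - 2)*(m + 3)) = m + 3
(5) = n - 4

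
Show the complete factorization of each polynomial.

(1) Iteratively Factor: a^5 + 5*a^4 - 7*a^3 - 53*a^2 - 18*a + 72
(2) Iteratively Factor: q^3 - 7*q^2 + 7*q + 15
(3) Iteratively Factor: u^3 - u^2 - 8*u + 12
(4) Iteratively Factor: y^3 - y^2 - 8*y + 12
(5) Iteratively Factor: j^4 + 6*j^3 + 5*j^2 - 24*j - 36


(1) = (a + 2)*(a^4 + 3*a^3 - 13*a^2 - 27*a + 36) = (a + 2)*(a + 4)*(a^3 - a^2 - 9*a + 9) = (a - 3)*(a + 2)*(a + 4)*(a^2 + 2*a - 3) = (a - 3)*(a - 1)*(a + 2)*(a + 4)*(a + 3)
(2) = (q - 3)*(q^2 - 4*q - 5) = (q - 5)*(q - 3)*(q + 1)
(3) = (u - 2)*(u^2 + u - 6) = (u - 2)^2*(u + 3)
(4) = (y + 3)*(y^2 - 4*y + 4) = (y - 2)*(y + 3)*(y - 2)
(5) = (j - 2)*(j^3 + 8*j^2 + 21*j + 18) = (j - 2)*(j + 2)*(j^2 + 6*j + 9) = (j - 2)*(j + 2)*(j + 3)*(j + 3)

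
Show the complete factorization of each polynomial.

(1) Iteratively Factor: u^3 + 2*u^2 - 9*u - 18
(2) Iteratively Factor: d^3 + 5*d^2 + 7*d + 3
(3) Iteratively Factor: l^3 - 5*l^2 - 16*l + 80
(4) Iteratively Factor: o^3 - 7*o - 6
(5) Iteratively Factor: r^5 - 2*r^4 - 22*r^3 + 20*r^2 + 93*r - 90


(1) = (u + 2)*(u^2 - 9) = (u - 3)*(u + 2)*(u + 3)
(2) = (d + 3)*(d^2 + 2*d + 1) = (d + 1)*(d + 3)*(d + 1)
(3) = (l - 4)*(l^2 - l - 20) = (l - 4)*(l + 4)*(l - 5)
(4) = (o - 3)*(o^2 + 3*o + 2) = (o - 3)*(o + 1)*(o + 2)
(5) = (r + 3)*(r^4 - 5*r^3 - 7*r^2 + 41*r - 30) = (r - 5)*(r + 3)*(r^3 - 7*r + 6) = (r - 5)*(r + 3)^2*(r^2 - 3*r + 2) = (r - 5)*(r - 2)*(r + 3)^2*(r - 1)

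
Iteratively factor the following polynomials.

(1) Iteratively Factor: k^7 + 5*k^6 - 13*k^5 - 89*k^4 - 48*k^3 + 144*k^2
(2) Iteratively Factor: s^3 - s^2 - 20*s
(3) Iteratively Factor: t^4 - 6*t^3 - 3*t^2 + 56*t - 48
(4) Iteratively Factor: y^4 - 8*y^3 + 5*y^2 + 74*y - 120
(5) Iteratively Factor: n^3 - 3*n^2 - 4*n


(1) = (k + 4)*(k^6 + k^5 - 17*k^4 - 21*k^3 + 36*k^2) = (k - 4)*(k + 4)*(k^5 + 5*k^4 + 3*k^3 - 9*k^2) = k*(k - 4)*(k + 4)*(k^4 + 5*k^3 + 3*k^2 - 9*k) = k*(k - 4)*(k + 3)*(k + 4)*(k^3 + 2*k^2 - 3*k) = k^2*(k - 4)*(k + 3)*(k + 4)*(k^2 + 2*k - 3) = k^2*(k - 4)*(k + 3)^2*(k + 4)*(k - 1)
(2) = (s - 5)*(s^2 + 4*s) = (s - 5)*(s + 4)*(s)
(3) = (t - 4)*(t^3 - 2*t^2 - 11*t + 12) = (t - 4)^2*(t^2 + 2*t - 3) = (t - 4)^2*(t + 3)*(t - 1)
(4) = (y - 2)*(y^3 - 6*y^2 - 7*y + 60) = (y - 4)*(y - 2)*(y^2 - 2*y - 15) = (y - 5)*(y - 4)*(y - 2)*(y + 3)
(5) = (n - 4)*(n^2 + n) = (n - 4)*(n + 1)*(n)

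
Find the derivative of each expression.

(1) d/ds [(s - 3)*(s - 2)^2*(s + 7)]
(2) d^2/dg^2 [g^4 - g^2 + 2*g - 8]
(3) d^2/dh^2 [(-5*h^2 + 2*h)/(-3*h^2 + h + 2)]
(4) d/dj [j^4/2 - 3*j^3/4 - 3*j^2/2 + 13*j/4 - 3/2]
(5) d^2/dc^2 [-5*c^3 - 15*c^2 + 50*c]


(1) = 4*s^3 - 66*s + 100
(2) = 12*g^2 - 2
(3) = 6*(-h^3 + 30*h^2 - 12*h + 8)/(27*h^6 - 27*h^5 - 45*h^4 + 35*h^3 + 30*h^2 - 12*h - 8)
(4) = 2*j^3 - 9*j^2/4 - 3*j + 13/4
(5) = -30*c - 30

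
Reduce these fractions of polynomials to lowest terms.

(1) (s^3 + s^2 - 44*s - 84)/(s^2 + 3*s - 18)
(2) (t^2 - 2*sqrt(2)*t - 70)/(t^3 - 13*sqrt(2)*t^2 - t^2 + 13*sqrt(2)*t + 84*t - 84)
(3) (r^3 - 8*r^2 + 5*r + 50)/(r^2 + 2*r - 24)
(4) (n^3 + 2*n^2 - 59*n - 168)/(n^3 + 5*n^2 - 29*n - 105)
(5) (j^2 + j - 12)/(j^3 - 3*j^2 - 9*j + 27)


(1) = (s^2 - 5*s - 14)/(s - 3)
(2) = (t + 5*sqrt(2))/(t^2 + t*(-6*sqrt(2) - 1) + 6*sqrt(2))
(3) = (r^3 - 8*r^2 + 5*r + 50)/(r^2 + 2*r - 24)
(4) = (n - 8)/(n - 5)
(5) = (j + 4)/(j^2 - 9)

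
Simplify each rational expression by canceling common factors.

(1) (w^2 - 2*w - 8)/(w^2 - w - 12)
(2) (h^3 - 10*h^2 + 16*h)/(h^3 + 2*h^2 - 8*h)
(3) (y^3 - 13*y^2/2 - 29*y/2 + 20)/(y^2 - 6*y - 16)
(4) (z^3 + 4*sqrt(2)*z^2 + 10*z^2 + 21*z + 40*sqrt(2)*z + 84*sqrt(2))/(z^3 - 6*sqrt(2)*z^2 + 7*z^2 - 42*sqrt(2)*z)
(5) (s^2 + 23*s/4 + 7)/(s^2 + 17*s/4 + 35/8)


(1) = (w + 2)/(w + 3)
(2) = (h - 8)/(h + 4)
(3) = (2*y^2 + 3*y - 5)/(2*y + 4)
(4) = (z^2 + z*(3 + 4*sqrt(2)) + 12*sqrt(2))/(z^2 - 6*sqrt(2)*z)
(5) = (2*s + 8)/(2*s + 5)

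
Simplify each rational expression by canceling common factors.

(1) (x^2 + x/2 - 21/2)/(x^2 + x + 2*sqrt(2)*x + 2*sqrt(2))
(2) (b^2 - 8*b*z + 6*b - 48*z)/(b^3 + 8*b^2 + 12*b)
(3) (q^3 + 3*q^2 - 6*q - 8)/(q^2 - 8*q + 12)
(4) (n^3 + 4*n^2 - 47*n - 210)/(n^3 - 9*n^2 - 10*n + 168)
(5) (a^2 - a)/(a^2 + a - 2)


(1) = (2*x^2 + x - 21)/(2*x^2 + x*(2 + 4*sqrt(2)) + 4*sqrt(2))
(2) = (b - 8*z)/(b^2 + 2*b)
(3) = (q^2 + 5*q + 4)/(q - 6)
(4) = (n^2 + 11*n + 30)/(n^2 - 2*n - 24)
(5) = a/(a + 2)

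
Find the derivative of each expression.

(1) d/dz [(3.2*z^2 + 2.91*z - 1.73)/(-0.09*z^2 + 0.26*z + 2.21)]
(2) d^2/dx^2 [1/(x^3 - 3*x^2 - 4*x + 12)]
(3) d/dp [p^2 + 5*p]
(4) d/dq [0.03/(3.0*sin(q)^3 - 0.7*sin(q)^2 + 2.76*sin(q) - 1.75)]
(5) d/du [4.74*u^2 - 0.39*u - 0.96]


(1) = (1.0939*z^2 + 13.8326*z + 6.8809)/(0.0081*z^4 - 0.0468*z^3 - 0.3302*z^2 + 1.1492*z + 4.8841)
(2) = 2*(3*(1 - x)*(x^3 - 3*x^2 - 4*x + 12) + (-3*x^2 + 6*x + 4)^2)/(x^3 - 3*x^2 - 4*x + 12)^3
(3) = 2*p + 5
(4) = (-0.27*sin(q)^2 + 0.042*sin(q) - 0.0828)*cos(q)/(3.0*sin(q)^3 - 0.7*sin(q)^2 + 2.76*sin(q) - 1.75)^2
(5) = 9.48*u - 0.39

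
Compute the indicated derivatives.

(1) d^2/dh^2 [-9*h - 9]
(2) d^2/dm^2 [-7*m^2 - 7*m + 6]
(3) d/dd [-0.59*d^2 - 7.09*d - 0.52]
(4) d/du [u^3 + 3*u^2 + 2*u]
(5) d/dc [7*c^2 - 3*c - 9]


(1) = 0
(2) = -14
(3) = -1.18*d - 7.09
(4) = 3*u^2 + 6*u + 2
(5) = 14*c - 3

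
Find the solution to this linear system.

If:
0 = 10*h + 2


Then:
h = -1/5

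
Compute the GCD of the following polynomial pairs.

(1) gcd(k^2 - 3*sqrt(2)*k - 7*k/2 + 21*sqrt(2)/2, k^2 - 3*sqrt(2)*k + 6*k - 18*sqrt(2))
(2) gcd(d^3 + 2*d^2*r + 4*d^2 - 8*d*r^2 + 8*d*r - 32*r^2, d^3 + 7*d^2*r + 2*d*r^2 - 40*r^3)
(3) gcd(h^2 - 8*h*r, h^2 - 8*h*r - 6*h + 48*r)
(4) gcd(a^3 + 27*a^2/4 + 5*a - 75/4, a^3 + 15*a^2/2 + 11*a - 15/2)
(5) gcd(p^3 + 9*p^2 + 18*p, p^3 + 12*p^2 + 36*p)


(1) = k - 3*sqrt(2)
(2) = -d^2 - 2*d*r + 8*r^2
(3) = -h + 8*r
(4) = gcd((a - 5/4)*(a + 3)*(a + 5), (a - 1/2)*(a + 3)*(a + 5)) = a^2 + 8*a + 15
(5) = p^2 + 6*p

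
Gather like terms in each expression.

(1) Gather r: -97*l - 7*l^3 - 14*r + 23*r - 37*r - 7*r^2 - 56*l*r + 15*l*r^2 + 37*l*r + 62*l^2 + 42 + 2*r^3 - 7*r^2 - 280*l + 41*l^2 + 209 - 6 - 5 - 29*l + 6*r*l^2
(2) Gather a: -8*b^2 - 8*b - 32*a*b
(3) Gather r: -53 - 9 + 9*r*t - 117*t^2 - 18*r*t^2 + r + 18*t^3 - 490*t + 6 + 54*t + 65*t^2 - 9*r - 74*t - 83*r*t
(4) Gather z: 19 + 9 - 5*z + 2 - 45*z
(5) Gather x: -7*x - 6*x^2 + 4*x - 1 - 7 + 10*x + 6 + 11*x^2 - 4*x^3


(1) = -7*l^3 + 103*l^2 - 406*l + 2*r^3 + r^2*(15*l - 14) + r*(6*l^2 - 19*l - 28) + 240
(2) = -32*a*b - 8*b^2 - 8*b
(3) = r*(-18*t^2 - 74*t - 8) + 18*t^3 - 52*t^2 - 510*t - 56
(4) = 30 - 50*z
(5) = -4*x^3 + 5*x^2 + 7*x - 2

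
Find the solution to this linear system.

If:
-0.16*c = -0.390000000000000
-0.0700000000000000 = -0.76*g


Then:
c = 2.44
g = 0.09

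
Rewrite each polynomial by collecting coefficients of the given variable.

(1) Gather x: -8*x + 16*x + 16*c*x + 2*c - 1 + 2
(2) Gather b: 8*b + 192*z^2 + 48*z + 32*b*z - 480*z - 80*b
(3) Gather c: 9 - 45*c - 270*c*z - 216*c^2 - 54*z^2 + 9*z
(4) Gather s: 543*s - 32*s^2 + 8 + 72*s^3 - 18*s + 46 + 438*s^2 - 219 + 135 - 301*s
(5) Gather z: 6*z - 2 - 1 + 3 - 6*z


(1) = 2*c + x*(16*c + 8) + 1
(2) = b*(32*z - 72) + 192*z^2 - 432*z
(3) = -216*c^2 + c*(-270*z - 45) - 54*z^2 + 9*z + 9
(4) = 72*s^3 + 406*s^2 + 224*s - 30
(5) = 0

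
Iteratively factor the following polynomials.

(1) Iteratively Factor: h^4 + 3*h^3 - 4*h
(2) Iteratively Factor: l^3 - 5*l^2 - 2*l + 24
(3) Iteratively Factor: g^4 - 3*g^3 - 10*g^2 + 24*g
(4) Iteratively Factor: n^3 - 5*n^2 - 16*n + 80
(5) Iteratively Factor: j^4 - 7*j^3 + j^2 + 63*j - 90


(1) = (h + 2)*(h^3 + h^2 - 2*h) = (h - 1)*(h + 2)*(h^2 + 2*h) = (h - 1)*(h + 2)^2*(h)
(2) = (l - 3)*(l^2 - 2*l - 8) = (l - 4)*(l - 3)*(l + 2)
(3) = (g - 4)*(g^3 + g^2 - 6*g) = (g - 4)*(g - 2)*(g^2 + 3*g) = g*(g - 4)*(g - 2)*(g + 3)
(4) = (n - 5)*(n^2 - 16) = (n - 5)*(n + 4)*(n - 4)
(5) = (j + 3)*(j^3 - 10*j^2 + 31*j - 30) = (j - 5)*(j + 3)*(j^2 - 5*j + 6) = (j - 5)*(j - 2)*(j + 3)*(j - 3)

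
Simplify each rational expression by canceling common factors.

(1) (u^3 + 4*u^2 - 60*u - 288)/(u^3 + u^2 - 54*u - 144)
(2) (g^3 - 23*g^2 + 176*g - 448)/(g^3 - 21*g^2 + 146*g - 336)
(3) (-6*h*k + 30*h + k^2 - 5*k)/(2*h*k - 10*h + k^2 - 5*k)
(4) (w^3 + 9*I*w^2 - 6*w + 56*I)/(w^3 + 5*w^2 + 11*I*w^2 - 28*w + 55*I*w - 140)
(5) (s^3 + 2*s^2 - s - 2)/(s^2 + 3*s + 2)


(1) = (u + 6)/(u + 3)
(2) = (g - 8)/(g - 6)
(3) = (-6*h + k)/(2*h + k)
(4) = (w - 2*I)/(w + 5)
(5) = s - 1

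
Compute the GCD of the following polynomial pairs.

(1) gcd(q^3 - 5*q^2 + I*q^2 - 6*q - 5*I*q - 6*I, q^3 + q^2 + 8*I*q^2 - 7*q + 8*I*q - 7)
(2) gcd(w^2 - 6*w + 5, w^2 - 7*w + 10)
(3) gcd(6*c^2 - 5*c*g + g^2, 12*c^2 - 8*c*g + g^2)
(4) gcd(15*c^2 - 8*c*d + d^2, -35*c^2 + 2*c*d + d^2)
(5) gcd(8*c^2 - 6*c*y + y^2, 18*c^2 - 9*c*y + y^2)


(1) = q^2 + q*(1 + I) + I
(2) = w - 5
(3) = 2*c - g
(4) = gcd((-5*c + d)*(-3*c + d), (-5*c + d)*(7*c + d)) = 5*c - d
(5) = 1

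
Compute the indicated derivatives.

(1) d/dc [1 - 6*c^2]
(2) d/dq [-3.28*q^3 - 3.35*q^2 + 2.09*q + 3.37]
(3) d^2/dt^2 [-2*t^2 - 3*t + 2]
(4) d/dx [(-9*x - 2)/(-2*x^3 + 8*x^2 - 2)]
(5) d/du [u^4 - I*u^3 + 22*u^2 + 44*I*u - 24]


(1) = -12*c
(2) = -9.84*q^2 - 6.7*q + 2.09
(3) = -4
(4) = (9*x^3 - 36*x^2 - x*(3*x - 8)*(9*x + 2) + 9)/(2*(x^3 - 4*x^2 + 1)^2)
(5) = 4*u^3 - 3*I*u^2 + 44*u + 44*I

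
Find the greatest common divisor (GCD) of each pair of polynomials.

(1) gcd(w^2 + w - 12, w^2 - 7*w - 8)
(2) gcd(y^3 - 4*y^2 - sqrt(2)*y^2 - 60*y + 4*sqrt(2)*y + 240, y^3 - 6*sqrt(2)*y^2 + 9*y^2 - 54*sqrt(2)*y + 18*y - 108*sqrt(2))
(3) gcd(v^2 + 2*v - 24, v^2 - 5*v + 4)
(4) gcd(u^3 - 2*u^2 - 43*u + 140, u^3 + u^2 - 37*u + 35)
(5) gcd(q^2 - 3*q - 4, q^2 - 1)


(1) = gcd((w - 3)*(w + 4), (w - 8)*(w + 1)) = 1
(2) = y - 6*sqrt(2)
(3) = v - 4
(4) = u^2 + 2*u - 35
(5) = gcd((q - 4)*(q + 1), (q - 1)*(q + 1)) = q + 1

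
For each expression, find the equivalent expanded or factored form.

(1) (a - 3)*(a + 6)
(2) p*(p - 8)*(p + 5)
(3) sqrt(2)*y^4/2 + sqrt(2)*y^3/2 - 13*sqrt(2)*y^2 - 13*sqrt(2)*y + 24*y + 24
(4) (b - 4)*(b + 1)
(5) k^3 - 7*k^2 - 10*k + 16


(1) = a^2 + 3*a - 18
(2) = p^3 - 3*p^2 - 40*p
(3) = (y - 3*sqrt(2))*(y - sqrt(2))*(y + 4*sqrt(2))*(sqrt(2)*y/2 + sqrt(2)/2)
(4) = b^2 - 3*b - 4
(5) = (k - 8)*(k - 1)*(k + 2)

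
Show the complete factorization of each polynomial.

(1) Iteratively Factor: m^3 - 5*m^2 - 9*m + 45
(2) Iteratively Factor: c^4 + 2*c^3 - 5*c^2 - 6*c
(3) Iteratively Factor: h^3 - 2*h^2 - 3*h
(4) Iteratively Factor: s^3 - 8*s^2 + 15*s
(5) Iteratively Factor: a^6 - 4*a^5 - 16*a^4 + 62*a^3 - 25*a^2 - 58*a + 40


(1) = (m + 3)*(m^2 - 8*m + 15) = (m - 5)*(m + 3)*(m - 3)
(2) = (c + 3)*(c^3 - c^2 - 2*c) = c*(c + 3)*(c^2 - c - 2) = c*(c - 2)*(c + 3)*(c + 1)
(3) = (h - 3)*(h^2 + h) = (h - 3)*(h + 1)*(h)
(4) = (s - 3)*(s^2 - 5*s) = s*(s - 3)*(s - 5)
(5) = (a - 1)*(a^5 - 3*a^4 - 19*a^3 + 43*a^2 + 18*a - 40) = (a - 1)*(a + 1)*(a^4 - 4*a^3 - 15*a^2 + 58*a - 40) = (a - 1)^2*(a + 1)*(a^3 - 3*a^2 - 18*a + 40) = (a - 1)^2*(a + 1)*(a + 4)*(a^2 - 7*a + 10) = (a - 5)*(a - 1)^2*(a + 1)*(a + 4)*(a - 2)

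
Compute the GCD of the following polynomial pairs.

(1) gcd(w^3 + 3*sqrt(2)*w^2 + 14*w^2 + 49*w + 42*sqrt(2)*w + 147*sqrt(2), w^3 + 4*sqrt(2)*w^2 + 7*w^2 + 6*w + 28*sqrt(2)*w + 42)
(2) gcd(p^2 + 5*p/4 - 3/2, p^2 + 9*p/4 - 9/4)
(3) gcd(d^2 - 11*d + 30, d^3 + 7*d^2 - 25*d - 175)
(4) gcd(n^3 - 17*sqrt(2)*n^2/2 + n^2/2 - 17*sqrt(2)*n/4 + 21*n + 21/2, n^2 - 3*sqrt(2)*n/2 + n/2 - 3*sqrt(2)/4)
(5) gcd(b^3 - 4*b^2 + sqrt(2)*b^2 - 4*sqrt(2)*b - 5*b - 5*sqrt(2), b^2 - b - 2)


(1) = w^2 + w*(3*sqrt(2) + 7) + 21*sqrt(2)
(2) = p - 3/4
(3) = d - 5
(4) = n^2 + n*(1/2 - 3*sqrt(2)/2) - 3*sqrt(2)/4
(5) = b + 1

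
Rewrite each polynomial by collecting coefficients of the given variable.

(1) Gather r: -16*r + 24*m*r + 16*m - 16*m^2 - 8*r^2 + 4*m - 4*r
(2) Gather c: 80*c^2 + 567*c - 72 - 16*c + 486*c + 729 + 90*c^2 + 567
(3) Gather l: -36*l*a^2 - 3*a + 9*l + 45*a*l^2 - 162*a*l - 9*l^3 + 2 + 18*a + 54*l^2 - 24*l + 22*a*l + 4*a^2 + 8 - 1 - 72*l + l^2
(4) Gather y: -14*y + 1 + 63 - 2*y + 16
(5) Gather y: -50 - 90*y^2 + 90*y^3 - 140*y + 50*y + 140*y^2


(1) = -16*m^2 + 20*m - 8*r^2 + r*(24*m - 20)
(2) = 170*c^2 + 1037*c + 1224
(3) = 4*a^2 + 15*a - 9*l^3 + l^2*(45*a + 55) + l*(-36*a^2 - 140*a - 87) + 9
(4) = 80 - 16*y
(5) = 90*y^3 + 50*y^2 - 90*y - 50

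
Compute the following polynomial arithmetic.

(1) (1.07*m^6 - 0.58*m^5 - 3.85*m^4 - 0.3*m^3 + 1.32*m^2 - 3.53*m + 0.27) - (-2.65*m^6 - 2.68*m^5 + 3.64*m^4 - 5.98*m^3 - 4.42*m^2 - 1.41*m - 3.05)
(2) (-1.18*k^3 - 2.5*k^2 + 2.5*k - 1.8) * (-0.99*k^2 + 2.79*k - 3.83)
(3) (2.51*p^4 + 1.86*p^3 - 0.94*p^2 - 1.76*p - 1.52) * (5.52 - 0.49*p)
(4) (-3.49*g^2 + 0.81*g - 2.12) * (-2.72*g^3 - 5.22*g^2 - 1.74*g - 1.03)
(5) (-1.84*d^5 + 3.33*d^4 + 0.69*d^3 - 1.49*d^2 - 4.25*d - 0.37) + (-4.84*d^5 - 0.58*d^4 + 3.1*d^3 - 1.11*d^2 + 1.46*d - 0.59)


(1) = 3.72*m^6 + 2.1*m^5 - 7.49*m^4 + 5.68*m^3 + 5.74*m^2 - 2.12*m + 3.32
(2) = 1.1682*k^5 - 0.8172*k^4 - 4.9306*k^3 + 18.332*k^2 - 14.597*k + 6.894
(3) = -1.2299*p^5 + 12.9438*p^4 + 10.7278*p^3 - 4.3264*p^2 - 8.9704*p - 8.3904
(4) = 9.4928*g^5 + 16.0146*g^4 + 7.6108*g^3 + 13.2517*g^2 + 2.8545*g + 2.1836
(5) = -6.68*d^5 + 2.75*d^4 + 3.79*d^3 - 2.6*d^2 - 2.79*d - 0.96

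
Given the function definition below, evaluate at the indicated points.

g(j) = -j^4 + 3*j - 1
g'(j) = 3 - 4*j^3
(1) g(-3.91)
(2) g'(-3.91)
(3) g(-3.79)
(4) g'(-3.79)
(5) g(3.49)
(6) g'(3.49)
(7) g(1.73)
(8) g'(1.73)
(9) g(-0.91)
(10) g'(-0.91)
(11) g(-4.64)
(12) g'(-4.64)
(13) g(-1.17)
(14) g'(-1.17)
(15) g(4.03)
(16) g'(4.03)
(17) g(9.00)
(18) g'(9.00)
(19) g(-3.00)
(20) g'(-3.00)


(1) = -246.46
(2) = 242.11
(3) = -218.70
(4) = 220.76
(5) = -138.88
(6) = -167.03
(7) = -4.77
(8) = -17.71
(9) = -4.42
(10) = 6.01
(11) = -478.44
(12) = 402.59
(13) = -6.38
(14) = 9.41
(15) = -252.68
(16) = -258.80
(17) = -6535.00
(18) = -2913.00
(19) = -91.00
(20) = 111.00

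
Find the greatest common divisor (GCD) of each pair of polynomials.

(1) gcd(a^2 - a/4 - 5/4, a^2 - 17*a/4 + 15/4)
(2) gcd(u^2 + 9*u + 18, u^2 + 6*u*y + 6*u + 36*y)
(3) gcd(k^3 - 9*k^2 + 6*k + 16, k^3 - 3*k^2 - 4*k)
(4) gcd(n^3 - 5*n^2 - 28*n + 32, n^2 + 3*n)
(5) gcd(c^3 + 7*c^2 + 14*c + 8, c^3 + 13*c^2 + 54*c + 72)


(1) = gcd((a - 5/4)*(a + 1), (a - 3)*(a - 5/4)) = a - 5/4
(2) = u + 6
(3) = k + 1
(4) = gcd((n - 8)*(n - 1)*(n + 4), n*(n + 3)) = 1
(5) = gcd((c + 1)*(c + 2)*(c + 4), (c + 3)*(c + 4)*(c + 6)) = c + 4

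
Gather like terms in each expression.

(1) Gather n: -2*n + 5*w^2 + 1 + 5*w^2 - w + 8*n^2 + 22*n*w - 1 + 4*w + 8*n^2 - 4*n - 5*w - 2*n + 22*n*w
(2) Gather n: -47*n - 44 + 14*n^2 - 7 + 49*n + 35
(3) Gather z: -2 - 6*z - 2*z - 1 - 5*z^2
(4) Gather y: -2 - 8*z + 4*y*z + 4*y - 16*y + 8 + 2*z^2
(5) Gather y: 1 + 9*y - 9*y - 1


(1) = 16*n^2 + n*(44*w - 8) + 10*w^2 - 2*w
(2) = 14*n^2 + 2*n - 16
(3) = -5*z^2 - 8*z - 3
(4) = y*(4*z - 12) + 2*z^2 - 8*z + 6
(5) = 0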